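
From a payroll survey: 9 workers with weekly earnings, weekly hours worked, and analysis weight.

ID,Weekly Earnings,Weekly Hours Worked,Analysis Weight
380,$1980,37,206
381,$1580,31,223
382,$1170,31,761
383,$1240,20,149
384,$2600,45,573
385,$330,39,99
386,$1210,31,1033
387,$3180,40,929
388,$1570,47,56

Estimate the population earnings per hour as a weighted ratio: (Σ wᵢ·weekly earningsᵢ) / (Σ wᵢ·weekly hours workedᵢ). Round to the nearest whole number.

Σ wᵢ·y = 1980×206 + 1580×223 + 1170×761 + 1240×149 + 2600×573 + 330×99 + 1210×1033 + 3180×929 + 1570×56
  = 407880 + 352340 + 890370 + 184760 + 1489800 + 32670 + 1249930 + 2954220 + 87920 = 7649890
Σ wᵢ·x = 37×206 + 31×223 + 31×761 + 20×149 + 45×573 + 39×99 + 31×1033 + 40×929 + 47×56
  = 142567
Ratio = 7649890 / 142567 = 53.65821

54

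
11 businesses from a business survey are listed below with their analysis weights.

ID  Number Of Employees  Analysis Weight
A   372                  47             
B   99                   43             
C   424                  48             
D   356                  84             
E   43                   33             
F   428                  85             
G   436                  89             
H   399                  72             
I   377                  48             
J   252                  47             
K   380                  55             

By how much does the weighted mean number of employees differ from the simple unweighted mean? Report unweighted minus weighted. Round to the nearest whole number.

Unweighted sum = 372 + 99 + 424 + 356 + 43 + 428 + 436 + 399 + 377 + 252 + 380 = 3566
Unweighted mean = 3566 / 11 = 324.18182
Weighted sum = 372×47 + 99×43 + 424×48 + 356×84 + 43×33 + 428×85 + 436×89 + 399×72 + 377×48 + 252×47 + 380×55
  = 17484 + 4257 + 20352 + 29904 + 1419 + 36380 + 38804 + 28728 + 18096 + 11844 + 20900 = 228168
Sum of weights = 47 + 43 + 48 + 84 + 33 + 85 + 89 + 72 + 48 + 47 + 55 = 651
Weighted mean = 228168 / 651 = 350.48848
Difference (unweighted minus weighted) = -26.306661

-26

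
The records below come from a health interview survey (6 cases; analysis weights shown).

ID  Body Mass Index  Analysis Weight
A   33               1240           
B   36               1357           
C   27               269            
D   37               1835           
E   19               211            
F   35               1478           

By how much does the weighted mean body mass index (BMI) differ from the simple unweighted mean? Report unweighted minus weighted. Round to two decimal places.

Unweighted sum = 187
Unweighted mean = 187 / 6 = 31.166667
Weighted sum = 220669
Sum of weights = 1240 + 1357 + 269 + 1835 + 211 + 1478 = 6390
Weighted mean = 220669 / 6390 = 34.53349
Difference (unweighted minus weighted) = -3.3668232

-3.37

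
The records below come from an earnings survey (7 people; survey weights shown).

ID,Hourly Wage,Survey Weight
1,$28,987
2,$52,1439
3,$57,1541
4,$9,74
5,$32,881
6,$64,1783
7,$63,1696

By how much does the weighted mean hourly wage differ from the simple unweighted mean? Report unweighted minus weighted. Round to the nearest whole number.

Unweighted sum = 28 + 52 + 57 + 9 + 32 + 64 + 63 = 305
Unweighted mean = 305 / 7 = 43.571429
Weighted sum = 440119
Sum of weights = 8401
Weighted mean = 440119 / 8401 = 52.388882
Difference (unweighted minus weighted) = -8.8174537

-9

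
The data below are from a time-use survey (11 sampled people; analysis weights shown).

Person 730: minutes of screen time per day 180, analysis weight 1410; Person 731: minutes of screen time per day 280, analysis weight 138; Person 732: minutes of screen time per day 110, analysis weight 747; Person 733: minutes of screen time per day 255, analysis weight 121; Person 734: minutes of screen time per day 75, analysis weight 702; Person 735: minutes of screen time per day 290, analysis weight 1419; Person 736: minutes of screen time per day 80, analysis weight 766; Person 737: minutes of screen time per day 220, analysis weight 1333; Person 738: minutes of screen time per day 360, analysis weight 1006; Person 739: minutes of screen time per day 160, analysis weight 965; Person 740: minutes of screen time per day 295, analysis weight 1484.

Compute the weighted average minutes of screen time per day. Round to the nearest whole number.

Weighted sum = 180×1410 + 280×138 + 110×747 + 255×121 + 75×702 + 290×1419 + 80×766 + 220×1333 + 360×1006 + 160×965 + 295×1484
  = 253800 + 38640 + 82170 + 30855 + 52650 + 411510 + 61280 + 293260 + 362160 + 154400 + 437780 = 2178505
Sum of weights = 1410 + 138 + 747 + 121 + 702 + 1419 + 766 + 1333 + 1006 + 965 + 1484 = 10091
Weighted mean = 2178505 / 10091 = 215.88594

216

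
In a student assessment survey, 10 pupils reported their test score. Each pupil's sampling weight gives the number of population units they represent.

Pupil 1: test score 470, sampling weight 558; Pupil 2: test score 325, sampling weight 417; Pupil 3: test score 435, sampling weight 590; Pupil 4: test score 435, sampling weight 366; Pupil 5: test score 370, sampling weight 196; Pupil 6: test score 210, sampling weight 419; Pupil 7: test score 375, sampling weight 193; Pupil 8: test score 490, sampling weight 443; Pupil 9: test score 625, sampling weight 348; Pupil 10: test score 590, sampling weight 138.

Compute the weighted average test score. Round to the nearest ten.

430

Weighted sum = 470×558 + 325×417 + 435×590 + 435×366 + 370×196 + 210×419 + 375×193 + 490×443 + 625×348 + 590×138
  = 262260 + 135525 + 256650 + 159210 + 72520 + 87990 + 72375 + 217070 + 217500 + 81420 = 1562520
Sum of weights = 558 + 417 + 590 + 366 + 196 + 419 + 193 + 443 + 348 + 138 = 3668
Weighted mean = 1562520 / 3668 = 425.98691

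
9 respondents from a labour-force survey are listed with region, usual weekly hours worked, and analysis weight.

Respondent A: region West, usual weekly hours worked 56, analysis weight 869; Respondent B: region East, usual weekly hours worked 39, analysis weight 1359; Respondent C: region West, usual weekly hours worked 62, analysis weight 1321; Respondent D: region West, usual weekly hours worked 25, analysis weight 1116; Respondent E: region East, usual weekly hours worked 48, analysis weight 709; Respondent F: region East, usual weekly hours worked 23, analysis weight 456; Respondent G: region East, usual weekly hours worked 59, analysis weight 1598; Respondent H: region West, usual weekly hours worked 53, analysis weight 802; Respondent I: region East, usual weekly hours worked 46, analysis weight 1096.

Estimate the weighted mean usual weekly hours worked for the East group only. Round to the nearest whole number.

46

East rows: B, E, F, G, I
Weighted sum = 39×1359 + 48×709 + 23×456 + 59×1598 + 46×1096
  = 53001 + 34032 + 10488 + 94282 + 50416 = 242219
Sum of weights = 5218
Weighted mean = 242219 / 5218 = 46.419893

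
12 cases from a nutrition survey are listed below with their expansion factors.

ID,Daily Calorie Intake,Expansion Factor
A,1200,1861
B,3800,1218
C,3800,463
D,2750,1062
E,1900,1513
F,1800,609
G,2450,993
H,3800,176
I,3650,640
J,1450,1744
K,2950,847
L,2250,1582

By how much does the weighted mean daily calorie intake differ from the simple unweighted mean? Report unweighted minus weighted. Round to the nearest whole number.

326

Unweighted sum = 1200 + 3800 + 3800 + 2750 + 1900 + 1800 + 2450 + 3800 + 3650 + 1450 + 2950 + 2250 = 31800
Unweighted mean = 31800 / 12 = 2650
Weighted sum = 1200×1861 + 3800×1218 + 3800×463 + 2750×1062 + 1900×1513 + 1800×609 + 2450×993 + 3800×176 + 3650×640 + 1450×1744 + 2950×847 + 2250×1582
  = 2233200 + 4628400 + 1759400 + 2920500 + 2874700 + 1096200 + 2432850 + 668800 + 2336000 + 2528800 + 2498650 + 3559500 = 29537000
Sum of weights = 1861 + 1218 + 463 + 1062 + 1513 + 609 + 993 + 176 + 640 + 1744 + 847 + 1582 = 12708
Weighted mean = 29537000 / 12708 = 2324.2839
Difference (unweighted minus weighted) = 325.71608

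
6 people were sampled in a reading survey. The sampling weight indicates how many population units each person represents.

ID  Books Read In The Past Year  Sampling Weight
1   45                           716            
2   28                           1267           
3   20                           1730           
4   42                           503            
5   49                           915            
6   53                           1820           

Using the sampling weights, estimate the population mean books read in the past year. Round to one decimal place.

Weighted sum = 45×716 + 28×1267 + 20×1730 + 42×503 + 49×915 + 53×1820
  = 32220 + 35476 + 34600 + 21126 + 44835 + 96460 = 264717
Sum of weights = 716 + 1267 + 1730 + 503 + 915 + 1820 = 6951
Weighted mean = 264717 / 6951 = 38.083297

38.1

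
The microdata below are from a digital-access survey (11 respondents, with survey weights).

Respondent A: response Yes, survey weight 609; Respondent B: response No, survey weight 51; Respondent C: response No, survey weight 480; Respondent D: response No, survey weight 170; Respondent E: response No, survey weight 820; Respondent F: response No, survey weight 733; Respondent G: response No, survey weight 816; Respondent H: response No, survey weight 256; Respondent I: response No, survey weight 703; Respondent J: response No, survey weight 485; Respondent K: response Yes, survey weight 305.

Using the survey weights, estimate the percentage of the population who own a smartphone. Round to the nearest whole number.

17

Sum of weights for 'Yes' = 609 + 305 = 914
Total weight = 609 + 51 + 480 + 170 + 820 + 733 + 816 + 256 + 703 + 485 + 305 = 5428
Weighted proportion = 914 / 5428 = 0.16838615 → 16.838615%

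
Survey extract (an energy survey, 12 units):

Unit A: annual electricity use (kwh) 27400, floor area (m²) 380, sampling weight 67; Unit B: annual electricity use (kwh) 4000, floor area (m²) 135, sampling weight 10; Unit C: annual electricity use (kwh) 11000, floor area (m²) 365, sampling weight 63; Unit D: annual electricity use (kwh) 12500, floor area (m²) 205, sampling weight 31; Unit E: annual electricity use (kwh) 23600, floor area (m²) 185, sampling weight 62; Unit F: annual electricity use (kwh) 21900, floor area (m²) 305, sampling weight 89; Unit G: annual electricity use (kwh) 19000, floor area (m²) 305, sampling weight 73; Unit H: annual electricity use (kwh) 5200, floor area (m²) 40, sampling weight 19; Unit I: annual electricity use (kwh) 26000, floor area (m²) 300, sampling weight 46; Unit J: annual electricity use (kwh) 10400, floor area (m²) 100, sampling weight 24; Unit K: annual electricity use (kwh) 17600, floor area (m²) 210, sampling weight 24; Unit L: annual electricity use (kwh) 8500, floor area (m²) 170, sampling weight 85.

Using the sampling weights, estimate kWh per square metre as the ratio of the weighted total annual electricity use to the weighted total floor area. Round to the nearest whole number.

68

Σ wᵢ·y = 10444900
Σ wᵢ·x = 380×67 + 135×10 + 365×63 + 205×31 + 185×62 + 305×89 + 305×73 + 40×19 + 300×46 + 100×24 + 210×24 + 170×85
  = 25460 + 1350 + 22995 + 6355 + 11470 + 27145 + 22265 + 760 + 13800 + 2400 + 5040 + 14450 = 153490
Ratio = 10444900 / 153490 = 68.049384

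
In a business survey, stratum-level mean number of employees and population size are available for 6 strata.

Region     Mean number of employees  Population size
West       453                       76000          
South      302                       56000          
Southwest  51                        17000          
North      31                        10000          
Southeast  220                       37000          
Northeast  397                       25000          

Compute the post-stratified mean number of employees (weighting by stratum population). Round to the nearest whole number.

319

Σ Nₕ·x̄ₕ = 453×76000 + 302×56000 + 51×17000 + 31×10000 + 220×37000 + 397×25000
  = 34428000 + 16912000 + 867000 + 310000 + 8140000 + 9925000 = 70582000
Σ Nₕ = 76000 + 56000 + 17000 + 10000 + 37000 + 25000 = 221000
Overall mean = 70582000 / 221000 = 319.37557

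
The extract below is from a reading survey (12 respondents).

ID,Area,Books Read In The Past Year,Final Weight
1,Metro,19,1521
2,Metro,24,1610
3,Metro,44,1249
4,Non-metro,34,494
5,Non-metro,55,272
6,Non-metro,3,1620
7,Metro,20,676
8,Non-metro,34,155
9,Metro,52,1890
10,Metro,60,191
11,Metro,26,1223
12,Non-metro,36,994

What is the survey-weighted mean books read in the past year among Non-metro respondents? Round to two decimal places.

21.97

Non-metro rows: 4, 5, 6, 8, 12
Weighted sum = 34×494 + 55×272 + 3×1620 + 34×155 + 36×994
  = 16796 + 14960 + 4860 + 5270 + 35784 = 77670
Sum of weights = 494 + 272 + 1620 + 155 + 994 = 3535
Weighted mean = 77670 / 3535 = 21.971711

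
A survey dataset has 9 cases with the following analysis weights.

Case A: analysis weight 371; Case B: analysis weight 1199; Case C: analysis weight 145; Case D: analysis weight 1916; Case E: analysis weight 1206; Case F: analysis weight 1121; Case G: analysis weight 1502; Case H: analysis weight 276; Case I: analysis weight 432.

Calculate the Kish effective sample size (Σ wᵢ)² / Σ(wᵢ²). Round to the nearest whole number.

Σ wᵢ = 371 + 1199 + 145 + 1916 + 1206 + 1121 + 1502 + 276 + 432 = 8168
Σ wᵢ² = 137641 + 1437601 + 21025 + 3671056 + 1454436 + 1256641 + 2256004 + 76176 + 186624 = 10497204
n_eff = 8168² / 10497204 = 66716224 / 10497204 = 6.3556185

6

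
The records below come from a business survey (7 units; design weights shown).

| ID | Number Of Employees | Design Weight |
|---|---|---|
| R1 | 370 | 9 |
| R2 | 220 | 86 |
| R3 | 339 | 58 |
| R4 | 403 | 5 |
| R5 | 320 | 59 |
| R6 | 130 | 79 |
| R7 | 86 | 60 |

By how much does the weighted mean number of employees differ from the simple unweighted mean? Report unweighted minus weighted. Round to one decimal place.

Unweighted sum = 370 + 220 + 339 + 403 + 320 + 130 + 86 = 1868
Unweighted mean = 1868 / 7 = 266.85714
Weighted sum = 78237
Sum of weights = 9 + 86 + 58 + 5 + 59 + 79 + 60 = 356
Weighted mean = 78237 / 356 = 219.76685
Difference (unweighted minus weighted) = 47.090289

47.1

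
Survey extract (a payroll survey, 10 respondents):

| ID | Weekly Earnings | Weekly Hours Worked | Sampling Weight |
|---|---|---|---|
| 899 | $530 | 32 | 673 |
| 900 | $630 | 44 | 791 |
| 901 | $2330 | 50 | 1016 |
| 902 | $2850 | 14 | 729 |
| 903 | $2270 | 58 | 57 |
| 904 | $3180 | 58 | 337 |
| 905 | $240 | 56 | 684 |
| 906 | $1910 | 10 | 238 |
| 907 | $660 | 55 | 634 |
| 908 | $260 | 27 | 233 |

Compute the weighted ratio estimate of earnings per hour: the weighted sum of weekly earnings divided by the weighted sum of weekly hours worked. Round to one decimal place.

Σ wᵢ·y = 530×673 + 630×791 + 2330×1016 + 2850×729 + 2270×57 + 3180×337 + 240×684 + 1910×238 + 660×634 + 260×233
  = 356690 + 498330 + 2367280 + 2077650 + 129390 + 1071660 + 164160 + 454580 + 418440 + 60580 = 7598760
Σ wᵢ·x = 222043
Ratio = 7598760 / 222043 = 34.22202

34.2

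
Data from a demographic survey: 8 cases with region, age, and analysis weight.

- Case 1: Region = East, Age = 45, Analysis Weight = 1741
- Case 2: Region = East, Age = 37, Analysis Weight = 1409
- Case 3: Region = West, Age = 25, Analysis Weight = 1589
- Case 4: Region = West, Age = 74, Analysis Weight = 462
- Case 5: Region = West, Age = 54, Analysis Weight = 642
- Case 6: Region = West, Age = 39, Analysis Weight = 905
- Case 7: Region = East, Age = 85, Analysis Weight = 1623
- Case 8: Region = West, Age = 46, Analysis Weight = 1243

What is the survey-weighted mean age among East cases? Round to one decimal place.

East rows: 1, 2, 7
Weighted sum = 45×1741 + 37×1409 + 85×1623
  = 78345 + 52133 + 137955 = 268433
Sum of weights = 1741 + 1409 + 1623 = 4773
Weighted mean = 268433 / 4773 = 56.239891

56.2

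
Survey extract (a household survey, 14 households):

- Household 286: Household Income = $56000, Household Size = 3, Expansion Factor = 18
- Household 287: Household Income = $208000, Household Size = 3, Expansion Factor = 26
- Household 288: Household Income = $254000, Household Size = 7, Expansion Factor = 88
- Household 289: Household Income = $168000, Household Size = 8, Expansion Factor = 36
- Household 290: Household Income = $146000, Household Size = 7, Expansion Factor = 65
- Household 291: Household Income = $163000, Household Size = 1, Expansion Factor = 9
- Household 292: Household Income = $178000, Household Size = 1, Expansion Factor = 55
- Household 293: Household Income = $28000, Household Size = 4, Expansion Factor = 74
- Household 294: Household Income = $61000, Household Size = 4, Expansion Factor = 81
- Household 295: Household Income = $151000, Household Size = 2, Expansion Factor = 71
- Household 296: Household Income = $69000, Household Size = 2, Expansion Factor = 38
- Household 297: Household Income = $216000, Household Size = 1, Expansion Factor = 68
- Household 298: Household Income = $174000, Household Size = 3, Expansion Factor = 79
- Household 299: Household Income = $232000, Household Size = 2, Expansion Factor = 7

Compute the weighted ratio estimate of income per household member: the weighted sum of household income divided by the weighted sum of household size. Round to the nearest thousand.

39000

Σ wᵢ·y = 105977000
Σ wᵢ·x = 2712
Ratio = 105977000 / 2712 = 39077.065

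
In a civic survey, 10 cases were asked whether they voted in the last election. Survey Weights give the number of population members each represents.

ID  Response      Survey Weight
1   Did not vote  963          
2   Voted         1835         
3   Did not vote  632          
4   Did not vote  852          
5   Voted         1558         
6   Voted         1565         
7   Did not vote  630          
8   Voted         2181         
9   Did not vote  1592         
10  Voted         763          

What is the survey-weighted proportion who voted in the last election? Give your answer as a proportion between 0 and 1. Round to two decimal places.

0.63

Sum of weights for 'Voted' = 1835 + 1558 + 1565 + 2181 + 763 = 7902
Total weight = 963 + 1835 + 632 + 852 + 1558 + 1565 + 630 + 2181 + 1592 + 763 = 12571
Weighted proportion = 7902 / 12571 = 0.62858961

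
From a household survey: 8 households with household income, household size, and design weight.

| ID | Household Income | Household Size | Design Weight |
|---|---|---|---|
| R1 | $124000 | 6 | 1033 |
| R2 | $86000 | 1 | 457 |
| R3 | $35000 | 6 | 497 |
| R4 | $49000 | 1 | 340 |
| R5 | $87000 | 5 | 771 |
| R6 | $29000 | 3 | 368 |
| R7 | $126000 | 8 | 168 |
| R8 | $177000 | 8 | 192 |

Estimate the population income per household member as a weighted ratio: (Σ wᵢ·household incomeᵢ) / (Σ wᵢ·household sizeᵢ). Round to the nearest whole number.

18767

Σ wᵢ·y = 124000×1033 + 86000×457 + 35000×497 + 49000×340 + 87000×771 + 29000×368 + 126000×168 + 177000×192
  = 128092000 + 39302000 + 17395000 + 16660000 + 67077000 + 10672000 + 21168000 + 33984000 = 334350000
Σ wᵢ·x = 6×1033 + 1×457 + 6×497 + 1×340 + 5×771 + 3×368 + 8×168 + 8×192
  = 6198 + 457 + 2982 + 340 + 3855 + 1104 + 1344 + 1536 = 17816
Ratio = 334350000 / 17816 = 18766.839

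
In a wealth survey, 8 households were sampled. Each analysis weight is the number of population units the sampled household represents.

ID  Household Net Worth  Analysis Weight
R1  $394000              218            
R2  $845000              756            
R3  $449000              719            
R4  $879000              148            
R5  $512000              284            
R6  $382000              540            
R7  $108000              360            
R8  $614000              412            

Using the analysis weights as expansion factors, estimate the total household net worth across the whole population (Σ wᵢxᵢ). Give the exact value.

Weighted total = 394000×218 + 845000×756 + 449000×719 + 879000×148 + 512000×284 + 382000×540 + 108000×360 + 614000×412
  = 1821171000

1821171000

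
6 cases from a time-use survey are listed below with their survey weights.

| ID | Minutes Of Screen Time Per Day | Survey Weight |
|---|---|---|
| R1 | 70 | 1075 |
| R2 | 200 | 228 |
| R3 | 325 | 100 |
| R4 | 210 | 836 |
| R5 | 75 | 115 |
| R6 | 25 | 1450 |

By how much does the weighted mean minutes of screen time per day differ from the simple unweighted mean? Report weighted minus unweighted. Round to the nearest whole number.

Unweighted sum = 905
Unweighted mean = 905 / 6 = 150.83333
Weighted sum = 70×1075 + 200×228 + 325×100 + 210×836 + 75×115 + 25×1450
  = 373785
Sum of weights = 1075 + 228 + 100 + 836 + 115 + 1450 = 3804
Weighted mean = 373785 / 3804 = 98.261041
Difference (weighted minus unweighted) = -52.572292

-53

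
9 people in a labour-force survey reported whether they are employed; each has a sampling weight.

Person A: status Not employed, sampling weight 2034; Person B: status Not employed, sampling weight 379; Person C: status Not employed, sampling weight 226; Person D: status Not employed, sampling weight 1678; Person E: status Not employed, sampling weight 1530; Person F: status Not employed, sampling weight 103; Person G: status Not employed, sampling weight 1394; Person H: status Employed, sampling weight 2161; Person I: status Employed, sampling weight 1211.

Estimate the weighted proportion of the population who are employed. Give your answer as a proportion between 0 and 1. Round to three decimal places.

Sum of weights for 'Employed' = 2161 + 1211 = 3372
Total weight = 10716
Weighted proportion = 3372 / 10716 = 0.31466965

0.315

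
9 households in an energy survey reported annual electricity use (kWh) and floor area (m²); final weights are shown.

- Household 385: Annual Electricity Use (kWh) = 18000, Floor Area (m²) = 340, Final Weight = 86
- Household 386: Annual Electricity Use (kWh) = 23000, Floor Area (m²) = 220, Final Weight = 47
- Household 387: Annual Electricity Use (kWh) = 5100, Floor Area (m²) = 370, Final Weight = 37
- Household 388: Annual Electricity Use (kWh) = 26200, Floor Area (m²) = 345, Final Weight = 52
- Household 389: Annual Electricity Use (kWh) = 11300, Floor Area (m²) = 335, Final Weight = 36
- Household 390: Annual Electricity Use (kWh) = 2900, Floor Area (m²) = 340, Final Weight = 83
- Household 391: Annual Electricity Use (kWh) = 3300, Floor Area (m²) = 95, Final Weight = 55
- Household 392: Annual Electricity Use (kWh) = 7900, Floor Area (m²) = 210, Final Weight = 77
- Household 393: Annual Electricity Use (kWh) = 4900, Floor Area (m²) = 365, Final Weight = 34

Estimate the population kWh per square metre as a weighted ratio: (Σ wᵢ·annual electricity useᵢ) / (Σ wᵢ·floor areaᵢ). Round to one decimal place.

Σ wᵢ·y = 18000×86 + 23000×47 + 5100×37 + 26200×52 + 11300×36 + 2900×83 + 3300×55 + 7900×77 + 4900×34
  = 1548000 + 1081000 + 188700 + 1362400 + 406800 + 240700 + 181500 + 608300 + 166600 = 5784000
Σ wᵢ·x = 340×86 + 220×47 + 370×37 + 345×52 + 335×36 + 340×83 + 95×55 + 210×77 + 365×34
  = 145295
Ratio = 5784000 / 145295 = 39.808665

39.8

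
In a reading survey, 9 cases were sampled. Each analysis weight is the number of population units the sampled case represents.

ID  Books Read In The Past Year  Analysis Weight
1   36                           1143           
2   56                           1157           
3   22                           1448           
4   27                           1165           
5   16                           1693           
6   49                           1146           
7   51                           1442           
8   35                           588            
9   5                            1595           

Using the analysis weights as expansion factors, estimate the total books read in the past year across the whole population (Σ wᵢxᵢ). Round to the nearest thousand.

Weighted total = 36×1143 + 56×1157 + 22×1448 + 27×1165 + 16×1693 + 49×1146 + 51×1442 + 35×588 + 5×1595
  = 41148 + 64792 + 31856 + 31455 + 27088 + 56154 + 73542 + 20580 + 7975 = 354590

355000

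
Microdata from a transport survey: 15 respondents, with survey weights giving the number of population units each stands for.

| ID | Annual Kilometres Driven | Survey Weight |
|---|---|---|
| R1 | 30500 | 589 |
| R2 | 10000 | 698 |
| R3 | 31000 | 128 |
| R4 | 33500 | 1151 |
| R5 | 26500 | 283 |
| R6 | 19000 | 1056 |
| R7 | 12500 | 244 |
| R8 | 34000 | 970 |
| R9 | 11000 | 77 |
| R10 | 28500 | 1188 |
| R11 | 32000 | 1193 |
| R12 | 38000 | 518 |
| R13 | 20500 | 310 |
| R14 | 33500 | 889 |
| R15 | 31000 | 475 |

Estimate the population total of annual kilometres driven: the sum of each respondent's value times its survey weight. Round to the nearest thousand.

Weighted total = 274491000

274491000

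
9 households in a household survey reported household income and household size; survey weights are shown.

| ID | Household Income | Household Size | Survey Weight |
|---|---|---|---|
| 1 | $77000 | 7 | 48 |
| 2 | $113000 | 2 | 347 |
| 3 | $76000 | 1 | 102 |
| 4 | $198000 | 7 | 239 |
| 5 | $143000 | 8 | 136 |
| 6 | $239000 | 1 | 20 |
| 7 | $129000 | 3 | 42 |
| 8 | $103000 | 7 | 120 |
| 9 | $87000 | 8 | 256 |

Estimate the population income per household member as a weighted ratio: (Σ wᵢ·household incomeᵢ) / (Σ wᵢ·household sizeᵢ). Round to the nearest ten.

Σ wᵢ·y = 162259000
Σ wᵢ·x = 7×48 + 2×347 + 1×102 + 7×239 + 8×136 + 1×20 + 3×42 + 7×120 + 8×256
  = 336 + 694 + 102 + 1673 + 1088 + 20 + 126 + 840 + 2048 = 6927
Ratio = 162259000 / 6927 = 23424.137

23420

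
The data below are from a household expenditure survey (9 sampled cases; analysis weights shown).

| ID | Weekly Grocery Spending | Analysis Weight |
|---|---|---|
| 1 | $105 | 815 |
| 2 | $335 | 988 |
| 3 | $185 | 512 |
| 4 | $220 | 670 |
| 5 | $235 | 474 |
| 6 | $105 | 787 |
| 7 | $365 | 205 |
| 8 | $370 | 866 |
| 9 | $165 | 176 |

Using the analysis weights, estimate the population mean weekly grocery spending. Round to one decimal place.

232.5

Weighted sum = 105×815 + 335×988 + 185×512 + 220×670 + 235×474 + 105×787 + 365×205 + 370×866 + 165×176
  = 85575 + 330980 + 94720 + 147400 + 111390 + 82635 + 74825 + 320420 + 29040 = 1276985
Sum of weights = 815 + 988 + 512 + 670 + 474 + 787 + 205 + 866 + 176 = 5493
Weighted mean = 1276985 / 5493 = 232.47497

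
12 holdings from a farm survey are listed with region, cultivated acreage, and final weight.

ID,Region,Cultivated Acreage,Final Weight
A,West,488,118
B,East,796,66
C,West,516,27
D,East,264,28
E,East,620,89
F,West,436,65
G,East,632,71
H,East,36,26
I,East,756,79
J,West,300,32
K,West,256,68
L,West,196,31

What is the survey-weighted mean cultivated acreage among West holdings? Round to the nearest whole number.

390

West rows: A, C, F, J, K, L
Weighted sum = 488×118 + 516×27 + 436×65 + 300×32 + 256×68 + 196×31
  = 57584 + 13932 + 28340 + 9600 + 17408 + 6076 = 132940
Sum of weights = 118 + 27 + 65 + 32 + 68 + 31 = 341
Weighted mean = 132940 / 341 = 389.85337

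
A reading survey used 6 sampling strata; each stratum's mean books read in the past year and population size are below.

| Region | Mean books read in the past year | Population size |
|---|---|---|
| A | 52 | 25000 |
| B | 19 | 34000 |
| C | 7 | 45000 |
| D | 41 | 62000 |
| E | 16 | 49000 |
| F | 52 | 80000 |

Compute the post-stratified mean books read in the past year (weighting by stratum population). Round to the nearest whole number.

Σ Nₕ·x̄ₕ = 52×25000 + 19×34000 + 7×45000 + 41×62000 + 16×49000 + 52×80000
  = 1300000 + 646000 + 315000 + 2542000 + 784000 + 4160000 = 9747000
Σ Nₕ = 25000 + 34000 + 45000 + 62000 + 49000 + 80000 = 295000
Overall mean = 9747000 / 295000 = 33.040678

33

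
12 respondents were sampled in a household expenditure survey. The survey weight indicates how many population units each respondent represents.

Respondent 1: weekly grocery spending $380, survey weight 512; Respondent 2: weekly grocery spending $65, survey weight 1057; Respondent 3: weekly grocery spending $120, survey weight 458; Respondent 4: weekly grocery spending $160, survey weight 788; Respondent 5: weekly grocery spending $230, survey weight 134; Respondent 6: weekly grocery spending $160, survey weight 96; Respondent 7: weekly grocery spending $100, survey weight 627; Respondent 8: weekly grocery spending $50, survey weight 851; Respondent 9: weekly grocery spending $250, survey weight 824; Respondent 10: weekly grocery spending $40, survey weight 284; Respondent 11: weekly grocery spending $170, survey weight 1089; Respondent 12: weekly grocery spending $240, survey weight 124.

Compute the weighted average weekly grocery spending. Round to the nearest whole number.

Weighted sum = 380×512 + 65×1057 + 120×458 + 160×788 + 230×134 + 160×96 + 100×627 + 50×851 + 250×824 + 40×284 + 170×1089 + 240×124
  = 194560 + 68705 + 54960 + 126080 + 30820 + 15360 + 62700 + 42550 + 206000 + 11360 + 185130 + 29760 = 1027985
Sum of weights = 6844
Weighted mean = 1027985 / 6844 = 150.20237

150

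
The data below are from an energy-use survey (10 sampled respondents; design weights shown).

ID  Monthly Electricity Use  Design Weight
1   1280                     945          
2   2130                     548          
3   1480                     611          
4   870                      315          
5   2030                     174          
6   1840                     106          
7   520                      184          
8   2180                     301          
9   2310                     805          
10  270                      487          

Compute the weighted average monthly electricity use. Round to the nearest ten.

Weighted sum = 1280×945 + 2130×548 + 1480×611 + 870×315 + 2030×174 + 1840×106 + 520×184 + 2180×301 + 2310×805 + 270×487
  = 1209600 + 1167240 + 904280 + 274050 + 353220 + 195040 + 95680 + 656180 + 1859550 + 131490 = 6846330
Sum of weights = 945 + 548 + 611 + 315 + 174 + 106 + 184 + 301 + 805 + 487 = 4476
Weighted mean = 6846330 / 4476 = 1529.5643

1530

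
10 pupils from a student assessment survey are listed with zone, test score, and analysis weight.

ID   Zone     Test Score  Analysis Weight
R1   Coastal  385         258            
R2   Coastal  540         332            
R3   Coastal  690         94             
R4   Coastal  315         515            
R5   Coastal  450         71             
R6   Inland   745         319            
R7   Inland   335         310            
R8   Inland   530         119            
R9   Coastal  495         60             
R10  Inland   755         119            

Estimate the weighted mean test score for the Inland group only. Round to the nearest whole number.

570

Inland rows: R6, R7, R8, R10
Weighted sum = 745×319 + 335×310 + 530×119 + 755×119
  = 237655 + 103850 + 63070 + 89845 = 494420
Sum of weights = 867
Weighted mean = 494420 / 867 = 570.26528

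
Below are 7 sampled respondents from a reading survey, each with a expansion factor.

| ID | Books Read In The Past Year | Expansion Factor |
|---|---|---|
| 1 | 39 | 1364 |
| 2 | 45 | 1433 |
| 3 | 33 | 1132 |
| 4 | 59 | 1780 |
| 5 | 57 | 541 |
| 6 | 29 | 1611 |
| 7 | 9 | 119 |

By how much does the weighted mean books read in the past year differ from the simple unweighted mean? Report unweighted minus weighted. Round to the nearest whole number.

Unweighted sum = 39 + 45 + 33 + 59 + 57 + 29 + 9 = 271
Unweighted mean = 271 / 7 = 38.714286
Weighted sum = 39×1364 + 45×1433 + 33×1132 + 59×1780 + 57×541 + 29×1611 + 9×119
  = 53196 + 64485 + 37356 + 105020 + 30837 + 46719 + 1071 = 338684
Sum of weights = 1364 + 1433 + 1132 + 1780 + 541 + 1611 + 119 = 7980
Weighted mean = 338684 / 7980 = 42.441604
Difference (unweighted minus weighted) = -3.7273183

-4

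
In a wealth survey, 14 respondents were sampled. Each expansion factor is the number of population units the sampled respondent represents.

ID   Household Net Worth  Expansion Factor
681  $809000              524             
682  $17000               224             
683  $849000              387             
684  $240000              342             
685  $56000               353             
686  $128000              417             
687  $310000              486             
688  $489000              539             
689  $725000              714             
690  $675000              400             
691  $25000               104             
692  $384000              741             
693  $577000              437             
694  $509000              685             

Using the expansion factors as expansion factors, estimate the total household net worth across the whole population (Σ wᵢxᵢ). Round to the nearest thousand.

Weighted total = 3001350000

3001350000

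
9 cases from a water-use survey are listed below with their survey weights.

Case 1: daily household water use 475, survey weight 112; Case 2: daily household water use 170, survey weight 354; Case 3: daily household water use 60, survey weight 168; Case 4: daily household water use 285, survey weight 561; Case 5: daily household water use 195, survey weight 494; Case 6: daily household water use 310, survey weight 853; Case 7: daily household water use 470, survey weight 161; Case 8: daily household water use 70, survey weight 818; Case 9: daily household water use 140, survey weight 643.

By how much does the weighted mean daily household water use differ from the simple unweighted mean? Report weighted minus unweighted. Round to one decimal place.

Unweighted sum = 475 + 170 + 60 + 285 + 195 + 310 + 470 + 70 + 140 = 2175
Unweighted mean = 2175 / 9 = 241.66667
Weighted sum = 475×112 + 170×354 + 60×168 + 285×561 + 195×494 + 310×853 + 470×161 + 70×818 + 140×643
  = 53200 + 60180 + 10080 + 159885 + 96330 + 264430 + 75670 + 57260 + 90020 = 867055
Sum of weights = 112 + 354 + 168 + 561 + 494 + 853 + 161 + 818 + 643 = 4164
Weighted mean = 867055 / 4164 = 208.22646
Difference (weighted minus unweighted) = -33.440202

-33.4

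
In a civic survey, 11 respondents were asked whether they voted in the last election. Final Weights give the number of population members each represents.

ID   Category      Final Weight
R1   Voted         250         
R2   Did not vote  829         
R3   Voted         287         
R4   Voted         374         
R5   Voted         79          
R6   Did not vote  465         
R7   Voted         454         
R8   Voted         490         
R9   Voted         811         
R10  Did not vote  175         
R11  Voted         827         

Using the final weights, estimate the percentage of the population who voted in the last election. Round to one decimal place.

70.9

Sum of weights for 'Voted' = 250 + 287 + 374 + 79 + 454 + 490 + 811 + 827 = 3572
Total weight = 250 + 829 + 287 + 374 + 79 + 465 + 454 + 490 + 811 + 175 + 827 = 5041
Weighted proportion = 3572 / 5041 = 0.70858957 → 70.858957%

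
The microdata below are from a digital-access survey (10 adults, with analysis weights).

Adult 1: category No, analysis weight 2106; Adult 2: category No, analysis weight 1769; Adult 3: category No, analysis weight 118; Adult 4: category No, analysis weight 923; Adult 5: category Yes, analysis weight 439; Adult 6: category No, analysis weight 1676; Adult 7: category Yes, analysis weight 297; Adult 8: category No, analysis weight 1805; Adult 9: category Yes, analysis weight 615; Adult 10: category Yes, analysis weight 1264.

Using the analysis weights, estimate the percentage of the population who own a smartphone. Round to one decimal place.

Sum of weights for 'Yes' = 439 + 297 + 615 + 1264 = 2615
Total weight = 2106 + 1769 + 118 + 923 + 439 + 1676 + 297 + 1805 + 615 + 1264 = 11012
Weighted proportion = 2615 / 11012 = 0.23746822 → 23.746822%

23.7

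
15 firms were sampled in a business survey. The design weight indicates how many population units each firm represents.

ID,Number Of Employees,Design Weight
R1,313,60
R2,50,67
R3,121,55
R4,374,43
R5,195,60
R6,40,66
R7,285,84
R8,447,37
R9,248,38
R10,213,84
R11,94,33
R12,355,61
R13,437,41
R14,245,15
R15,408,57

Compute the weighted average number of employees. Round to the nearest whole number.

245

Weighted sum = 196607
Sum of weights = 801
Weighted mean = 196607 / 801 = 245.45194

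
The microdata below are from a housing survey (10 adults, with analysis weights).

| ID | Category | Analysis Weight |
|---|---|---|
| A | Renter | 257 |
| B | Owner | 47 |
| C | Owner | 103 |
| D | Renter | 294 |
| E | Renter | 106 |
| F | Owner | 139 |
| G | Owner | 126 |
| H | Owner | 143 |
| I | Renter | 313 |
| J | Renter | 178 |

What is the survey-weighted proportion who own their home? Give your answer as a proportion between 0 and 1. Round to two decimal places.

0.33

Sum of weights for 'Owner' = 47 + 103 + 139 + 126 + 143 = 558
Total weight = 257 + 47 + 103 + 294 + 106 + 139 + 126 + 143 + 313 + 178 = 1706
Weighted proportion = 558 / 1706 = 0.32708089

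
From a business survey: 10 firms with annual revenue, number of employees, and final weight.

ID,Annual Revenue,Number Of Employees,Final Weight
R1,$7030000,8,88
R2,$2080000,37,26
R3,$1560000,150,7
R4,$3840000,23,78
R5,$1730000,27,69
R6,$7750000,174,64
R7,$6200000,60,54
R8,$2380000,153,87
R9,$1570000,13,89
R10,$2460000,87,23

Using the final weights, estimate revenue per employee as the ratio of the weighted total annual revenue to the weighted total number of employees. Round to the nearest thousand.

Σ wᵢ·y = 7030000×88 + 2080000×26 + 1560000×7 + 3840000×78 + 1730000×69 + 7750000×64 + 6200000×54 + 2380000×87 + 1570000×89 + 2460000×23
  = 618640000 + 54080000 + 10920000 + 299520000 + 119370000 + 496000000 + 334800000 + 207060000 + 139730000 + 56580000 = 2336700000
Σ wᵢ·x = 8×88 + 37×26 + 150×7 + 23×78 + 27×69 + 174×64 + 60×54 + 153×87 + 13×89 + 87×23
  = 704 + 962 + 1050 + 1794 + 1863 + 11136 + 3240 + 13311 + 1157 + 2001 = 37218
Ratio = 2336700000 / 37218 = 62784.137

63000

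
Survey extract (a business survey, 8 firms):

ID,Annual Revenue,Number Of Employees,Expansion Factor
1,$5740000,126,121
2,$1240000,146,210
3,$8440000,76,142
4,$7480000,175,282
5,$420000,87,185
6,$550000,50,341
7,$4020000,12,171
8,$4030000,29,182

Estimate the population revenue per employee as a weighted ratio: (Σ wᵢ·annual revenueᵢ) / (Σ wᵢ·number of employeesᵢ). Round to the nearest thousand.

41000

Σ wᵢ·y = 5740000×121 + 1240000×210 + 8440000×142 + 7480000×282 + 420000×185 + 550000×341 + 4020000×171 + 4030000×182
  = 5948910000
Σ wᵢ·x = 126×121 + 146×210 + 76×142 + 175×282 + 87×185 + 50×341 + 12×171 + 29×182
  = 15246 + 30660 + 10792 + 49350 + 16095 + 17050 + 2052 + 5278 = 146523
Ratio = 5948910000 / 146523 = 40600.52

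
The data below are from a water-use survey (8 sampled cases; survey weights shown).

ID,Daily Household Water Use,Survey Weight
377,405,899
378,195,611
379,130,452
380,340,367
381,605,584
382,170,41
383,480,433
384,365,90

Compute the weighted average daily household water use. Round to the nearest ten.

Weighted sum = 1267760
Sum of weights = 3477
Weighted mean = 1267760 / 3477 = 364.61317

360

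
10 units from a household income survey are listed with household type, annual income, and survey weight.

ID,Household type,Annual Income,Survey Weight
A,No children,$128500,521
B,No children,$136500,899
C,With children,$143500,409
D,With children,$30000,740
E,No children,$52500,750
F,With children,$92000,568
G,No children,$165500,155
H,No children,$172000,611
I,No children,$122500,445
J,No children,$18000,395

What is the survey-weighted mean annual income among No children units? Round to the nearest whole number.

111601

No children rows: A, B, E, G, H, I, J
Weighted sum = 128500×521 + 136500×899 + 52500×750 + 165500×155 + 172000×611 + 122500×445 + 18000×395
  = 66948500 + 122713500 + 39375000 + 25652500 + 105092000 + 54512500 + 7110000 = 421404000
Sum of weights = 521 + 899 + 750 + 155 + 611 + 445 + 395 = 3776
Weighted mean = 421404000 / 3776 = 111600.64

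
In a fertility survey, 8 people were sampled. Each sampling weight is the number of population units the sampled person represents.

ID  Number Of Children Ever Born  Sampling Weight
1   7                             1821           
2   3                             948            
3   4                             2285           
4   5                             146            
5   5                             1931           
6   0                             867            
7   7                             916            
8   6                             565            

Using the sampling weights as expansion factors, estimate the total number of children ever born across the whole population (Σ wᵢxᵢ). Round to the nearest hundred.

Weighted total = 7×1821 + 3×948 + 4×2285 + 5×146 + 5×1931 + 0×867 + 7×916 + 6×565
  = 44918

44900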